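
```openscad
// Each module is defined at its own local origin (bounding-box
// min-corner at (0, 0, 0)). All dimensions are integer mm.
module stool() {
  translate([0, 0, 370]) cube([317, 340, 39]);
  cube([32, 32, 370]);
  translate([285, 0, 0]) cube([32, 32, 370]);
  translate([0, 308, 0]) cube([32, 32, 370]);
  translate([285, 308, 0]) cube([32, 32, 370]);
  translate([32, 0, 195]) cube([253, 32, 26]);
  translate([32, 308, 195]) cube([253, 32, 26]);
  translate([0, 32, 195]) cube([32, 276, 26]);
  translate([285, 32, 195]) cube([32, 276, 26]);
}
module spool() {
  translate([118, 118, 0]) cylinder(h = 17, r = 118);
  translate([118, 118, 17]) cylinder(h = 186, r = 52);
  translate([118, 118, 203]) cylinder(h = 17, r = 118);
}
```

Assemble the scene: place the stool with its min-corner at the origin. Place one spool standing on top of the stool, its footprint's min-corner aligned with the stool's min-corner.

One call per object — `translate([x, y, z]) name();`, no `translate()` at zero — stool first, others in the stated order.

stool();
translate([0, 0, 409]) spool();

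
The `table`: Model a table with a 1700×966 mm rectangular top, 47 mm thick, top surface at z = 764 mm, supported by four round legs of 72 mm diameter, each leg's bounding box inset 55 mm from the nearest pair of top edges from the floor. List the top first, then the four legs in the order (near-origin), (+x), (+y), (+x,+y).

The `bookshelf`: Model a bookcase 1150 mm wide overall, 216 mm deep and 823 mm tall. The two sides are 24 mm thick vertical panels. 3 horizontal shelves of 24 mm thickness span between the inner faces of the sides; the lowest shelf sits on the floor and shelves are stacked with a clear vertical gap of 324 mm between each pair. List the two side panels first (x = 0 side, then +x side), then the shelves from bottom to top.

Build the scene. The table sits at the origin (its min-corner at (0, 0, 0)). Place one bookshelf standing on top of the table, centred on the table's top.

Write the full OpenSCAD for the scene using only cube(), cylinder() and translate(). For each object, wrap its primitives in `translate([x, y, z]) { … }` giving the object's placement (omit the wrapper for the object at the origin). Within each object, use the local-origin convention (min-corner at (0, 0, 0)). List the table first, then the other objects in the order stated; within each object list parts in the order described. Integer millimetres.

translate([0, 0, 717]) cube([1700, 966, 47]);
translate([91, 91, 0]) cylinder(h = 717, r = 36);
translate([1609, 91, 0]) cylinder(h = 717, r = 36);
translate([91, 875, 0]) cylinder(h = 717, r = 36);
translate([1609, 875, 0]) cylinder(h = 717, r = 36);
translate([275, 375, 764]) {
  cube([24, 216, 823]);
  translate([1126, 0, 0]) cube([24, 216, 823]);
  translate([24, 0, 0]) cube([1102, 216, 24]);
  translate([24, 0, 348]) cube([1102, 216, 24]);
  translate([24, 0, 696]) cube([1102, 216, 24]);
}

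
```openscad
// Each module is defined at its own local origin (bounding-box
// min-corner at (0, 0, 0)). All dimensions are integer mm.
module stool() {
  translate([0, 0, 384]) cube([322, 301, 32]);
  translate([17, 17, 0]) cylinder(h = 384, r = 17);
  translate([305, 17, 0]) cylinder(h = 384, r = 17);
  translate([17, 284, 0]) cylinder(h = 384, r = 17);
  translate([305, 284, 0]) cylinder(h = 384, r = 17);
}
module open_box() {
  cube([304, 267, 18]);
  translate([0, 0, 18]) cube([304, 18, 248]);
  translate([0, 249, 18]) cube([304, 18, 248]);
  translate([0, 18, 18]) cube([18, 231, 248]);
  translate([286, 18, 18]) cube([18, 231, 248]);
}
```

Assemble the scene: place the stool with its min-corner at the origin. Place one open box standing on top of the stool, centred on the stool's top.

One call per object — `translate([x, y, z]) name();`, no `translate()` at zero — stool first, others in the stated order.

stool();
translate([9, 17, 416]) open_box();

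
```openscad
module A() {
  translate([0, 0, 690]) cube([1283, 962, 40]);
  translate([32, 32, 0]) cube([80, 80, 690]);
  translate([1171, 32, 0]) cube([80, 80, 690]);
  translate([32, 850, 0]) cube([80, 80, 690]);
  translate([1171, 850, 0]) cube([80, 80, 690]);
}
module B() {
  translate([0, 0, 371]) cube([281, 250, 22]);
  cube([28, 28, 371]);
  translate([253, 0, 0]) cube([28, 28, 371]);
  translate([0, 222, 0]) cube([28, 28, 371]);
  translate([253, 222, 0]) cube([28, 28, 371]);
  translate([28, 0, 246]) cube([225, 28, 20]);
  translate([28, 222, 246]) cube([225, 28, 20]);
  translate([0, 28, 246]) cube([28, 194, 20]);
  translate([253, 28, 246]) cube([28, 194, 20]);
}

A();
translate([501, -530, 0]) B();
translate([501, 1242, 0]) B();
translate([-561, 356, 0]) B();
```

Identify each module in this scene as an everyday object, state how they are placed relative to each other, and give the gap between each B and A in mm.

A is a table. B is a stool. Three stools sit around the table at the −y, +y, −x sides. The gap between each stool and the table is 280 mm.

Each stool's nearest face is 280 mm from the table's bounding box.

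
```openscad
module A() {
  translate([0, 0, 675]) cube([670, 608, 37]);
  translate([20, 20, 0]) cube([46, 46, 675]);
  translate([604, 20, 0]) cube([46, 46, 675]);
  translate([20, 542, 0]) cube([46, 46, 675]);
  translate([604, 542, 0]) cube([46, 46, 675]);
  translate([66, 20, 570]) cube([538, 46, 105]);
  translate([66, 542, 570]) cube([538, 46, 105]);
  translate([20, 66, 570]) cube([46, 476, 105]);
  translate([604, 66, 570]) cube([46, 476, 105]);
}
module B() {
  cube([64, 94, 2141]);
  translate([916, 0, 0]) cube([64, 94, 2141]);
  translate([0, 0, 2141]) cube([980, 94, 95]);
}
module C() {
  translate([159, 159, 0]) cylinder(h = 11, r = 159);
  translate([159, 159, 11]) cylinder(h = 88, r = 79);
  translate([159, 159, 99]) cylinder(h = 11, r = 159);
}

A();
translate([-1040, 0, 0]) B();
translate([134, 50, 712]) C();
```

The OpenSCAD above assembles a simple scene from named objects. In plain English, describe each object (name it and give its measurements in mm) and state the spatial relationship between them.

A is a table: top 670 mm (x) × 608 mm (y), 37 mm thick, upper face at z = 712 mm, on four 46×46 mm square legs, each inset 20 mm from the nearest pair of top edges, running from z = 0 to the bottom of the top. Four apron rails, 46 mm thick and 105 mm tall, run between adjacent legs with their top edges flush with the underside of the top and their outer faces flush with the legs' outer faces.

B is a door frame. The clear opening is 852 mm wide and 2141 mm high. Two 64 mm wide jambs, 94 mm deep, stand either side of the opening from the floor to the top of the opening. A 95 mm thick head sits across the top of both jambs, spanning the full outside width of the frame.

C is a spool: two coaxial disc flanges of radius 159 mm and thickness 11 mm, joined by a core cylinder of radius 79 mm and height 88 mm. The lower flange rests on z = 0 and the three cylinders share a vertical axis.

The door frame is on the floor beside the table on its −x side. The spool is on top of the table.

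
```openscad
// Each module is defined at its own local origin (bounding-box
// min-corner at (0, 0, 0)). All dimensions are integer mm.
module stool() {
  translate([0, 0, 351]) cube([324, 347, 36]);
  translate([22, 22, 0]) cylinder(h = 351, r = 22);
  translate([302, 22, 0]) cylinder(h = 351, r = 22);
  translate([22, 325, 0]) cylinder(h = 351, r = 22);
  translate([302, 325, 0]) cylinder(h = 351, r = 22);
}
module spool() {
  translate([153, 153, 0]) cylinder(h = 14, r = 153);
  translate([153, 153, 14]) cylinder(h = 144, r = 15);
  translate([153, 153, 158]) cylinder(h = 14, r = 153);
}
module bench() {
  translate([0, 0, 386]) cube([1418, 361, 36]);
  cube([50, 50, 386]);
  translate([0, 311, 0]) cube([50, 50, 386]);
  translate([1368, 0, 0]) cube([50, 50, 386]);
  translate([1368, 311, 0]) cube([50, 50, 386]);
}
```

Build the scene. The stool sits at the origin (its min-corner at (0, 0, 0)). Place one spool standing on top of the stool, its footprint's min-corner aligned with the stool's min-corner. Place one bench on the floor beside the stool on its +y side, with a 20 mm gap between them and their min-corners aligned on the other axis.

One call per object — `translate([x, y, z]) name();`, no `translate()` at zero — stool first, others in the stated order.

stool();
translate([0, 0, 387]) spool();
translate([0, 367, 0]) bench();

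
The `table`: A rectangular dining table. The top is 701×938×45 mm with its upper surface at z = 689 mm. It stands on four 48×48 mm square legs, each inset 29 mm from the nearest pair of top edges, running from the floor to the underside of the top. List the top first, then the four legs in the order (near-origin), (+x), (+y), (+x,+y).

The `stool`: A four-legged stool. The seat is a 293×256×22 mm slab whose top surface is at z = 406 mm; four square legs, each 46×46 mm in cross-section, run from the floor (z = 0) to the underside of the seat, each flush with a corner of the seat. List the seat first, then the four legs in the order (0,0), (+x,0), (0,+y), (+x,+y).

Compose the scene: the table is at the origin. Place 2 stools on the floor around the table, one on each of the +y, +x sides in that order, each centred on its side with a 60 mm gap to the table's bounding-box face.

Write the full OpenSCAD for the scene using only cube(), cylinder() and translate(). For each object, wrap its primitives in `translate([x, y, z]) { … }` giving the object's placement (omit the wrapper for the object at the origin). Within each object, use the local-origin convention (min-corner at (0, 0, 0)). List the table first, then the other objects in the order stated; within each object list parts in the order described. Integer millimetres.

translate([0, 0, 644]) cube([701, 938, 45]);
translate([29, 29, 0]) cube([48, 48, 644]);
translate([624, 29, 0]) cube([48, 48, 644]);
translate([29, 861, 0]) cube([48, 48, 644]);
translate([624, 861, 0]) cube([48, 48, 644]);
translate([204, 998, 0]) {
  translate([0, 0, 384]) cube([293, 256, 22]);
  cube([46, 46, 384]);
  translate([247, 0, 0]) cube([46, 46, 384]);
  translate([0, 210, 0]) cube([46, 46, 384]);
  translate([247, 210, 0]) cube([46, 46, 384]);
}
translate([761, 341, 0]) {
  translate([0, 0, 384]) cube([293, 256, 22]);
  cube([46, 46, 384]);
  translate([247, 0, 0]) cube([46, 46, 384]);
  translate([0, 210, 0]) cube([46, 46, 384]);
  translate([247, 210, 0]) cube([46, 46, 384]);
}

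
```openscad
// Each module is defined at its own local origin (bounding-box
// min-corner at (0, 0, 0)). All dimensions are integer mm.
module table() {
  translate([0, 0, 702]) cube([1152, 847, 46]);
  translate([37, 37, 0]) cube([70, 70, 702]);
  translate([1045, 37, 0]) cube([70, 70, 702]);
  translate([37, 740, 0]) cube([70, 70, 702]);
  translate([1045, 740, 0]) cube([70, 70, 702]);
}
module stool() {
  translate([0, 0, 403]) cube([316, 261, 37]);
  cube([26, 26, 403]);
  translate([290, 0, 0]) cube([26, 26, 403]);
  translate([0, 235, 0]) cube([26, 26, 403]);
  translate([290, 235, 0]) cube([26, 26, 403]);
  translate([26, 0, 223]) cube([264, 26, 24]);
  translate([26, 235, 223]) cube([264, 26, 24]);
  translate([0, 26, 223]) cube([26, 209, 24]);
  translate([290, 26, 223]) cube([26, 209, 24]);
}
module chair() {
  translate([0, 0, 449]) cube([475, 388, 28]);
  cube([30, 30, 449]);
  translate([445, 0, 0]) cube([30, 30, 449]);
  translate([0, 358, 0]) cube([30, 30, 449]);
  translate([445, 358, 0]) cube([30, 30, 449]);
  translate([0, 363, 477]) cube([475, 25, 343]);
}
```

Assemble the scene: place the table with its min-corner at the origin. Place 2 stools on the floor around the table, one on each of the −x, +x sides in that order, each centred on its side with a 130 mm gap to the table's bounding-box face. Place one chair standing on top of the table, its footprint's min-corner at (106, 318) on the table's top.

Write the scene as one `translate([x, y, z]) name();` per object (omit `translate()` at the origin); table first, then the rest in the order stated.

table();
translate([-446, 293, 0]) stool();
translate([1282, 293, 0]) stool();
translate([106, 318, 748]) chair();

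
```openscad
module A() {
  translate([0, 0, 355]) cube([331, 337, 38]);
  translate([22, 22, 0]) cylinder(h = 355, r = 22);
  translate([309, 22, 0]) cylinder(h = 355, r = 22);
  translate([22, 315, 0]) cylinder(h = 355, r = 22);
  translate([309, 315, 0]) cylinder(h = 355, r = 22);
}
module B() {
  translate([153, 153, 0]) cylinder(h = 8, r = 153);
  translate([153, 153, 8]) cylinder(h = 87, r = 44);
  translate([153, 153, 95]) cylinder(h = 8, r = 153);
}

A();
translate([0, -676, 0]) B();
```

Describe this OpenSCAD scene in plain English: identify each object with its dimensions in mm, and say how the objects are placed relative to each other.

A is a four-legged stool. The seat is a 331×337×38 mm slab whose top surface is at z = 393 mm; four round legs, each 44 mm in diameter, run from the floor (z = 0) to the underside of the seat, each leg's axis is inset half a diameter from the nearest pair of seat edges (so the leg's bounding box is flush with the corner).

B is a spool: two coaxial disc flanges of radius 153 mm and thickness 8 mm, joined by a core cylinder of radius 44 mm and height 87 mm. The lower flange rests on z = 0 and the three cylinders share a vertical axis.

The spool is on the floor beside the stool on its −y side.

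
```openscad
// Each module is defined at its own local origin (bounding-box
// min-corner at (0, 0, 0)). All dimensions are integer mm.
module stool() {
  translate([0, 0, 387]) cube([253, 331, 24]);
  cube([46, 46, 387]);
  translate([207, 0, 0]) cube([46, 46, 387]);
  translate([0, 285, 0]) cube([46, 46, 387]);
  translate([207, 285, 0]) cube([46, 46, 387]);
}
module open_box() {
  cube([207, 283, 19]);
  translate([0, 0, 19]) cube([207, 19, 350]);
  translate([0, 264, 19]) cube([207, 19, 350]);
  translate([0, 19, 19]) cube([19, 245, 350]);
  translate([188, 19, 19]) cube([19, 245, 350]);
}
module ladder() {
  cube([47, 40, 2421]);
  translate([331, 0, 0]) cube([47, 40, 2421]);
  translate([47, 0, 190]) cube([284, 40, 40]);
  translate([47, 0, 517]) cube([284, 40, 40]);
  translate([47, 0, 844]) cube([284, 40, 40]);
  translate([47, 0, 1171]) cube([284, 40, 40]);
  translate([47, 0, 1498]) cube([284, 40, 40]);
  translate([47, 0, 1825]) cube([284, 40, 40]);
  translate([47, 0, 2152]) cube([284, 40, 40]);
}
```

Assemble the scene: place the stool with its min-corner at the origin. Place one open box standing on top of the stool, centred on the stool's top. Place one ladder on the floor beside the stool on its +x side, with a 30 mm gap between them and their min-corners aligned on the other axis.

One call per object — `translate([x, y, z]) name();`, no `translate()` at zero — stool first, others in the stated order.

stool();
translate([23, 24, 411]) open_box();
translate([283, 0, 0]) ladder();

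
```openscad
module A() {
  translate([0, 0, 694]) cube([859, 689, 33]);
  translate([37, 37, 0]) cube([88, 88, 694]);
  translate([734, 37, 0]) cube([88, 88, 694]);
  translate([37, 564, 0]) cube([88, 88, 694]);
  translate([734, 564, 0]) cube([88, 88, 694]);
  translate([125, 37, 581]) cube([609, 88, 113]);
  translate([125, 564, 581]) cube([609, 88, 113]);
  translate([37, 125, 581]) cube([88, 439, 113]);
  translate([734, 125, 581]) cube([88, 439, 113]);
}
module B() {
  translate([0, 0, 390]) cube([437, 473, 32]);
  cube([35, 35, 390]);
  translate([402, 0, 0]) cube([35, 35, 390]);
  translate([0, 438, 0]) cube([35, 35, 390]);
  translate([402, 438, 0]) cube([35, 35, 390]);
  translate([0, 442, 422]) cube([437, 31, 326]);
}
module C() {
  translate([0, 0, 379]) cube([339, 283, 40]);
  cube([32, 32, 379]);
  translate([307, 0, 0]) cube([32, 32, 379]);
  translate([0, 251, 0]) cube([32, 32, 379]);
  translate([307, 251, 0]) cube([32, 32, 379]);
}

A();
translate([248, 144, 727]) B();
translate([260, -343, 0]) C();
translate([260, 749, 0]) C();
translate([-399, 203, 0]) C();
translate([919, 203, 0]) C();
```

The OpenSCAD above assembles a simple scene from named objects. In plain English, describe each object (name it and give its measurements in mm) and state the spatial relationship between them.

A is a rectangular dining table. The top is 859×689×33 mm with its upper surface at z = 727 mm. It stands on four 88×88 mm square legs, each inset 37 mm from the nearest pair of top edges, running from the floor to the underside of the top. Four apron rails, 88 mm thick and 113 mm tall, run between adjacent legs with their top edges flush with the underside of the top and their outer faces flush with the legs' outer faces.

B is a chair: 437×473 mm seat, 32 mm thick, top at z = 422 mm, on four 35 mm square corner legs flush with the seat edges. A 31 mm thick backrest slab spans the full seat width, extending 326 mm above the seat top, its back face flush with the seat's +y edge.

C is a simple wooden stool: a rectangular seat 339 mm (x) by 283 mm (y), 40 mm thick, top face at z = 419 mm, on four square legs, each 32×32 mm in cross-section. The legs rest on z = 0, each flush with a corner of the seat.

The chair is on top of the table. Four stools sit around the table at the −y, +y, −x, +x sides.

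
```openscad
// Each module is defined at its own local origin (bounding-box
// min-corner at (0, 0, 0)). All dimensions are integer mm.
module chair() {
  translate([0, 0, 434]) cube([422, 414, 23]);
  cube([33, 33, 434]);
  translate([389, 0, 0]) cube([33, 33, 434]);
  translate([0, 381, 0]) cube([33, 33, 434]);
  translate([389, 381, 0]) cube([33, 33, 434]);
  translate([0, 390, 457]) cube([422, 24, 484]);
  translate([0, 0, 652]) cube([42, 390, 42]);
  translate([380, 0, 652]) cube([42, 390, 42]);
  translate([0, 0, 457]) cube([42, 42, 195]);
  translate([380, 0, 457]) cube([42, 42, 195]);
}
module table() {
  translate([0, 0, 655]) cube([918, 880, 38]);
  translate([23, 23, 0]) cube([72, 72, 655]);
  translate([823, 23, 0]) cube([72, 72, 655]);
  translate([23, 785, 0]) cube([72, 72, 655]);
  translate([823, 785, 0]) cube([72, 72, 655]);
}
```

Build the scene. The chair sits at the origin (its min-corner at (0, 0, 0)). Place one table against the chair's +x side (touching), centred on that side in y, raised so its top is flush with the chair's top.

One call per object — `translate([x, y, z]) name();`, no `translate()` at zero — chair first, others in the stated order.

chair();
translate([422, -233, 248]) table();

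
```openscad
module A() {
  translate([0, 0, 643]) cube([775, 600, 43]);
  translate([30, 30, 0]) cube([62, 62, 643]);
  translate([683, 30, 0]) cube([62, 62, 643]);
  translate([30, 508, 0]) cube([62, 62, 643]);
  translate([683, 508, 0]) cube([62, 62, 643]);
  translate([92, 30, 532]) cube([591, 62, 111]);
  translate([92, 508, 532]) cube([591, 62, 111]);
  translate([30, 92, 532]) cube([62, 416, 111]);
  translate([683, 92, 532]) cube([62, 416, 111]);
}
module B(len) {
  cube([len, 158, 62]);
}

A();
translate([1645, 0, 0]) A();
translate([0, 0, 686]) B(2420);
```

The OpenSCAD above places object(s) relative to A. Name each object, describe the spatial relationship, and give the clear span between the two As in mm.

A is a table. B is a beam. A beam spans the tops of two tables. The clear span between the two tables is 870 mm.

Second table starts at x = 1645; first ends at x = 775; clear span = 1645 − 775 = 870 mm.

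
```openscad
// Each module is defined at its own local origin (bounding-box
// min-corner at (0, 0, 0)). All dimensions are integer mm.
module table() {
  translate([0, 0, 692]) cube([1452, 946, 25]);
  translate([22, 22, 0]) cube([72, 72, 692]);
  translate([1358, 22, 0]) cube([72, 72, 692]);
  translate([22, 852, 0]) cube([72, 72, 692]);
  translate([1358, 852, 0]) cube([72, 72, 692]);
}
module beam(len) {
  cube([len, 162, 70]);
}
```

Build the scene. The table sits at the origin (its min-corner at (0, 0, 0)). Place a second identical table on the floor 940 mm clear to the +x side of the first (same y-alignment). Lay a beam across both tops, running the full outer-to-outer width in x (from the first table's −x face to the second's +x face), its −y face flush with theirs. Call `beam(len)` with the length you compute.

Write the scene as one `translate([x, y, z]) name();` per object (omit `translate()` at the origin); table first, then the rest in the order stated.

table();
translate([2392, 0, 0]) table();
translate([0, 0, 717]) beam(3844);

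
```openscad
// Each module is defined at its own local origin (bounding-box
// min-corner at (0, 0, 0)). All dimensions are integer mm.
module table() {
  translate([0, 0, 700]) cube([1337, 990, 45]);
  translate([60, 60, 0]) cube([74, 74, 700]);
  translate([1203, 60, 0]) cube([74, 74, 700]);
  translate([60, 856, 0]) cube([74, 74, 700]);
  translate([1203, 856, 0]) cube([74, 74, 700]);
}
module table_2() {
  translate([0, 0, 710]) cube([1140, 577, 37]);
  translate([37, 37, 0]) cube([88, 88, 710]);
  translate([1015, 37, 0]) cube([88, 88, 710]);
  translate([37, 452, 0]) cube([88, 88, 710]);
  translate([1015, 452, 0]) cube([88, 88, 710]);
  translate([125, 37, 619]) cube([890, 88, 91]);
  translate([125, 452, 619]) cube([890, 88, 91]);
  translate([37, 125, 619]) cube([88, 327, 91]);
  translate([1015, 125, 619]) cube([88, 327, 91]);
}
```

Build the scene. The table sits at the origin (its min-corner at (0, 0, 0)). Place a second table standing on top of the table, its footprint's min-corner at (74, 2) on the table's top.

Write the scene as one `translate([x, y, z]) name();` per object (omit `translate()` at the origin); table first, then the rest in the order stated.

table();
translate([74, 2, 745]) table_2();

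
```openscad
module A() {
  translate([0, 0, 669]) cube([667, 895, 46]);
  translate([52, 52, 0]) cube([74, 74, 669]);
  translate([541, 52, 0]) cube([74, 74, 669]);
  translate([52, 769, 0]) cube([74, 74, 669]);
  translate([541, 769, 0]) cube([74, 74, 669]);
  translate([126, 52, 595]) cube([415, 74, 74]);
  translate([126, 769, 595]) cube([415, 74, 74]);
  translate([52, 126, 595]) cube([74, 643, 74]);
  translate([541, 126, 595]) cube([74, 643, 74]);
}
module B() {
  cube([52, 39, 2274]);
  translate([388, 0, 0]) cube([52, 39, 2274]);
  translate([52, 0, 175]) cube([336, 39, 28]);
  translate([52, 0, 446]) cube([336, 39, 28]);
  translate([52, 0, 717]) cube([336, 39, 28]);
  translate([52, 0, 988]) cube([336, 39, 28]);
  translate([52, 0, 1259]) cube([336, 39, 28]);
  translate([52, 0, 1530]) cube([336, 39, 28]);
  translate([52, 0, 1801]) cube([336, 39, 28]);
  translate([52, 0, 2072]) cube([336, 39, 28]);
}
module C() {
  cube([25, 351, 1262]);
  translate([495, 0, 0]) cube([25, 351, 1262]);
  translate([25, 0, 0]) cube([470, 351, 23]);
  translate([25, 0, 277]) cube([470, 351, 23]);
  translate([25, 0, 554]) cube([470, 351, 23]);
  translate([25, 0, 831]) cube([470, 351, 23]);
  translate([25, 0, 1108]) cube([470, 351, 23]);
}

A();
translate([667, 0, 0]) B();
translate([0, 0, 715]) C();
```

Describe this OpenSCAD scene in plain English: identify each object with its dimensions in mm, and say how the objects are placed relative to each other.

A is a rectangular dining table. The top is 667×895×46 mm with its upper surface at z = 715 mm. It stands on four 74×74 mm square legs, each inset 52 mm from the nearest pair of top edges, running from the floor to the underside of the top. Four apron rails, 74 mm thick and 74 mm tall, run between adjacent legs with their top edges flush with the underside of the top and their outer faces flush with the legs' outer faces.

B is a wooden ladder with two side rails of 52×39 mm section and 2274 mm height, set 440 mm apart overall. Between them run 8 rectangular rungs (39 mm deep, 28 mm thick), front faces flush with the rails' −y face. The bottom of the first rung is 175 mm above the floor and each subsequent rung is 271 mm higher than the one below.

C is a bookshelf 520 mm wide overall, 351 mm deep and 1262 mm tall. The two sides are 25 mm thick vertical panels. 5 horizontal shelves of 23 mm thickness span between the inner faces of the sides; the lowest shelf sits on the floor and shelves are stacked with a clear vertical gap of 254 mm between each pair.

The ladder is against the table's +x side, with their −y faces flush. The bookshelf is on top of the table.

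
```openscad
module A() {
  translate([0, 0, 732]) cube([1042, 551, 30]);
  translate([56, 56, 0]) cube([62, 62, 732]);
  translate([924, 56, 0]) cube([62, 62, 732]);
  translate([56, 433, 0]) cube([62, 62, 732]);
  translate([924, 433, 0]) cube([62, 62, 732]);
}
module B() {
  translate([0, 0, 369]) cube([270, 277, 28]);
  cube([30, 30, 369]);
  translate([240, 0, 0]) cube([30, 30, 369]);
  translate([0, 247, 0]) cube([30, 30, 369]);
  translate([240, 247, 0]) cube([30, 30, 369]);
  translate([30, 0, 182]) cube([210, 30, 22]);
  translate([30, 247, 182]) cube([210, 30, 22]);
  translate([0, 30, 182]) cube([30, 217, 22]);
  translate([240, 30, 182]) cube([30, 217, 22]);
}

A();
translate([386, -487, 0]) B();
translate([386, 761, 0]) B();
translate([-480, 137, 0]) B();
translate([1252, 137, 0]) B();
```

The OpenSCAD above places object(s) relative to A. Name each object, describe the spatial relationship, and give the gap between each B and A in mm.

Each stool's nearest face is 210 mm from the table's bounding box.

A is a table. B is a stool. Four stools sit around the table at the −y, +y, −x, +x sides. The gap between each stool and the table is 210 mm.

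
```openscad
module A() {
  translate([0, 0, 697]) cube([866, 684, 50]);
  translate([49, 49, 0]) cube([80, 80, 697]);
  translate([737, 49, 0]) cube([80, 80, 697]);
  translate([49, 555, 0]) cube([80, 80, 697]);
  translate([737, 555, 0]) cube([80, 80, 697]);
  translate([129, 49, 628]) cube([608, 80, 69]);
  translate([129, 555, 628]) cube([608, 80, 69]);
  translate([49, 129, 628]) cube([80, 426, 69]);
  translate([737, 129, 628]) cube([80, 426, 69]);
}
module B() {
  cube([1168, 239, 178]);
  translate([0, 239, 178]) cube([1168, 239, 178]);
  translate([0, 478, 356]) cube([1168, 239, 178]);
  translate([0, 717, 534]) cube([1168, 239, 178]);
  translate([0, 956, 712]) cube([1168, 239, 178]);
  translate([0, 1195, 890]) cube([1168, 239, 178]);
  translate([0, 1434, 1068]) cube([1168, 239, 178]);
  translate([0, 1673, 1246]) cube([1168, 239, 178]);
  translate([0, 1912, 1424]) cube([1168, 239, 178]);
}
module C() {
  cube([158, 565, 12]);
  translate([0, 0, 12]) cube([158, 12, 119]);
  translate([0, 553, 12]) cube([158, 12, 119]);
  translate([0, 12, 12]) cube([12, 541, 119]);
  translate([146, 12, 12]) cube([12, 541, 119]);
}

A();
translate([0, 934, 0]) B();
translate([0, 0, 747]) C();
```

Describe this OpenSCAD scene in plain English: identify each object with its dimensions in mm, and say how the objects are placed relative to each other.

A is a table with a 866×684 mm rectangular top, 50 mm thick, top surface at z = 747 mm, supported by four 80×80 mm square legs, each inset 49 mm from the nearest pair of top edges, running from the floor. Four apron rails, 80 mm thick and 69 mm tall, run between adjacent legs with their top edges flush with the underside of the top and their outer faces flush with the legs' outer faces.

B is a run of 9 identical solid stair steps. Each tread is 1168×239 mm and each step block is 178 mm high. Step 1 rests on the floor; step k is offset from step 1 by (k−1)×239 mm in y and (k−1)×178 mm in z.

C is an open-topped rectangular box: outside dimensions 158×565×131 mm, with a uniform wall and base thickness of 12 mm. The base is a full 158×565 slab on the floor; four walls sit on top of the base. The front and back walls (the −y and +y sides) span the full width; the two side walls fit between them.

The staircase is on the floor beside the table on its +y side. The open box is on top of the table.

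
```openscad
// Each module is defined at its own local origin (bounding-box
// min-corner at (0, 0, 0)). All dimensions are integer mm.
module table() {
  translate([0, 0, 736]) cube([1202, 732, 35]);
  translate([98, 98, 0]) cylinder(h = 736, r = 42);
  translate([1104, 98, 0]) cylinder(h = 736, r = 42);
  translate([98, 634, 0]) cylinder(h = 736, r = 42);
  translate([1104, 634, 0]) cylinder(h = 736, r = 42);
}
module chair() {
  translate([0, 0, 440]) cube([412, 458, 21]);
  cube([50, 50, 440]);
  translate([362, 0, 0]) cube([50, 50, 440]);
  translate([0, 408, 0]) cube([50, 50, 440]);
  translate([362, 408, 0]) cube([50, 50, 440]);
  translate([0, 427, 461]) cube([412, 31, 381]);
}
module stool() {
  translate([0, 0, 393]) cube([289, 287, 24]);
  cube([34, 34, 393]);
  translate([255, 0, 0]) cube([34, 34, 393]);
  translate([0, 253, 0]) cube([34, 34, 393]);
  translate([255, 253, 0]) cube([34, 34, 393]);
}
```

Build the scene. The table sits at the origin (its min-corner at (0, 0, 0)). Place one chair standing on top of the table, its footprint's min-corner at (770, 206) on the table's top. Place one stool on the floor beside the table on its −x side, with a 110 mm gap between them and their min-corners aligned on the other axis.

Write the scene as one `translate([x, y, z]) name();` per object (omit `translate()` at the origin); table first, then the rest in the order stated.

table();
translate([770, 206, 771]) chair();
translate([-399, 0, 0]) stool();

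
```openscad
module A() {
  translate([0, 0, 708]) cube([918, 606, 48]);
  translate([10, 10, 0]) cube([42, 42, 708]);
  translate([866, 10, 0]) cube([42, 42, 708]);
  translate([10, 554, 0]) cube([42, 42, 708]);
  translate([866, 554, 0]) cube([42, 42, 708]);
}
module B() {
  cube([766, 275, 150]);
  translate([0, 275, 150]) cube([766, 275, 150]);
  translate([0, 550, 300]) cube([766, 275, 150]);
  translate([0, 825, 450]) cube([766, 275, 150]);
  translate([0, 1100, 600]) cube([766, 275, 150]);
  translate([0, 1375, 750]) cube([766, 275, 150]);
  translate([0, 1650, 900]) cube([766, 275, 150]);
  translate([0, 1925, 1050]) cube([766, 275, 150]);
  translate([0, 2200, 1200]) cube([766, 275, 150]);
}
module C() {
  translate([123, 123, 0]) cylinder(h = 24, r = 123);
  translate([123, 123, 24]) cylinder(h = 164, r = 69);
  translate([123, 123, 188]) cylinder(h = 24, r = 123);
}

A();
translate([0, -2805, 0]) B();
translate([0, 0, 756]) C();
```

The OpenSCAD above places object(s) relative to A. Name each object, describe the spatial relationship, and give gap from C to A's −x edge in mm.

A is a table. B is a staircase. C is a spool. The staircase is on the floor beside the table on its −y side. The spool is on top of the table. The gap from the spool to the table's −x edge is 0 mm.

The spool's min-x is at 0; the table's min-x is 0; gap = 0 mm.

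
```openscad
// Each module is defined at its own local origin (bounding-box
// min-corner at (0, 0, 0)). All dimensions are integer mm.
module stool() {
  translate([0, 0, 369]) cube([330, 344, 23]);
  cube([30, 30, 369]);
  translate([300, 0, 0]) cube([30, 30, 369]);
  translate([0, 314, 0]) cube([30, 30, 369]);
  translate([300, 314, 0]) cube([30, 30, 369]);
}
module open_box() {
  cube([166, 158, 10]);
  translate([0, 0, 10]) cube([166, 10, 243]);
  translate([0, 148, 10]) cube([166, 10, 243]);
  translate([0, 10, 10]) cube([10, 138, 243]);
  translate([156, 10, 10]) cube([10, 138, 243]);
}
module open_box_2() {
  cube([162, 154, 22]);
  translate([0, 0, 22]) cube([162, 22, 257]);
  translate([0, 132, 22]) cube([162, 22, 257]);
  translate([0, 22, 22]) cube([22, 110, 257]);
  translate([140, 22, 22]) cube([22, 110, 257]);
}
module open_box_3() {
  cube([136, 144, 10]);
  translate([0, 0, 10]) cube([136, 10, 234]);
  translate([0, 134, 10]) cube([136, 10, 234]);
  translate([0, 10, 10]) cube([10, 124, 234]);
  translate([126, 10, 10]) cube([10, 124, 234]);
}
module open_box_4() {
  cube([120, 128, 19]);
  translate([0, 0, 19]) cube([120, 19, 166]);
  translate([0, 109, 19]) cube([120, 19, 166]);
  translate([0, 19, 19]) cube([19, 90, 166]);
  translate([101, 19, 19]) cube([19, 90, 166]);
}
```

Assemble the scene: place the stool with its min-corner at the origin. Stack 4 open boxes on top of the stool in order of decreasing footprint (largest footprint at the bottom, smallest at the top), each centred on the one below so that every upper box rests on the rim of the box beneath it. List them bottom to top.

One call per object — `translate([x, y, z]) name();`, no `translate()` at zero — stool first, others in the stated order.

stool();
translate([82, 93, 392]) open_box();
translate([84, 95, 645]) open_box_2();
translate([97, 100, 924]) open_box_3();
translate([105, 108, 1168]) open_box_4();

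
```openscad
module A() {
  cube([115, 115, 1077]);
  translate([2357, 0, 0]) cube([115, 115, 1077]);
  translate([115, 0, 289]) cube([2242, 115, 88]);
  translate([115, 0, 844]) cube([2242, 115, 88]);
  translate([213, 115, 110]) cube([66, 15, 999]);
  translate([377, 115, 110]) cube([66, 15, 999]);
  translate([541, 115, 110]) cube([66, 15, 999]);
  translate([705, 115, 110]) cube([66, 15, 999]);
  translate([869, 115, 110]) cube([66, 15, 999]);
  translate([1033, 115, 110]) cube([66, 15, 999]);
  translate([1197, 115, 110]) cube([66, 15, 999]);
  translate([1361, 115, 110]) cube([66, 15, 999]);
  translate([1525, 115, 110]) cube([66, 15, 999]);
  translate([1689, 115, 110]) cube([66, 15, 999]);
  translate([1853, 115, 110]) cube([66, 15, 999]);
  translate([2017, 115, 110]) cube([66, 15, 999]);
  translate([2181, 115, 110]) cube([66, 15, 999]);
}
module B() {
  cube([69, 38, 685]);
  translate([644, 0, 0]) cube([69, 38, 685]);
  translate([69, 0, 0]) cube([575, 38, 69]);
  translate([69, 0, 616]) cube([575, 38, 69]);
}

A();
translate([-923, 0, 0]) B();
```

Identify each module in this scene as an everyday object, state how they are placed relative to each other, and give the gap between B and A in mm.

A is a fence section. B is a picture frame. The picture frame is on the floor beside the fence section on its −x side. The gap between the picture frame and the fence section is 210 mm.

The picture frame's nearest face is 210 mm from the fence section's −x face.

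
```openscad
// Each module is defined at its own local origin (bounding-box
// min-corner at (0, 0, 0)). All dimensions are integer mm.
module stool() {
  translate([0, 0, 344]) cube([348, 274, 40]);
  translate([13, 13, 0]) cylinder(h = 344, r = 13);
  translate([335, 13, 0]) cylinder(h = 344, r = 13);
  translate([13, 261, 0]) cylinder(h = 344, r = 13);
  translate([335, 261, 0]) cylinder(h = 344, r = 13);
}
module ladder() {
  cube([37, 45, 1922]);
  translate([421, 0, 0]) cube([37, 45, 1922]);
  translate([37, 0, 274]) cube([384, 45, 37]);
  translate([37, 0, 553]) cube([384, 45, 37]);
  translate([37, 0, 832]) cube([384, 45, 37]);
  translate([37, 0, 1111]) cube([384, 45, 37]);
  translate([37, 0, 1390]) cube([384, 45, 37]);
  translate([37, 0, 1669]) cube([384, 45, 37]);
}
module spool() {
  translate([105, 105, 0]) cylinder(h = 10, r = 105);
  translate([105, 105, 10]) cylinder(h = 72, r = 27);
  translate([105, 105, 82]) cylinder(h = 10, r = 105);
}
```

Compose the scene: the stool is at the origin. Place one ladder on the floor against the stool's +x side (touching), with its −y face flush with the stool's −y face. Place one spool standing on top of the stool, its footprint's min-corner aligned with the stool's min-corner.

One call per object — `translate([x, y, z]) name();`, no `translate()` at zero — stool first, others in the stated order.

stool();
translate([348, 0, 0]) ladder();
translate([0, 0, 384]) spool();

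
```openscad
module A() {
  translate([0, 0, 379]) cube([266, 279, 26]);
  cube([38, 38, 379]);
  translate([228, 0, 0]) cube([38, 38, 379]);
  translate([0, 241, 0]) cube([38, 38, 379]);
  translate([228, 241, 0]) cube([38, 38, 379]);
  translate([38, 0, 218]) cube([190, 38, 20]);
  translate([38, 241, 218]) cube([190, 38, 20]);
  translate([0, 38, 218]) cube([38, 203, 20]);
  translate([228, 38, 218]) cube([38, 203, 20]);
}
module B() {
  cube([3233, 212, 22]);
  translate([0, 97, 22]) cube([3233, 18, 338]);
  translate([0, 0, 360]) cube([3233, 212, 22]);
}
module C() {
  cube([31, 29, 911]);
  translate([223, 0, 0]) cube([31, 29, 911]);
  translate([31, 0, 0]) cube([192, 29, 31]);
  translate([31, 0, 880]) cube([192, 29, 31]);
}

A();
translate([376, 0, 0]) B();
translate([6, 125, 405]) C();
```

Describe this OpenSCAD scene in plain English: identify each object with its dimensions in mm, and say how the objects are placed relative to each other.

A is a four-legged stool. The seat is a 266×279×26 mm slab whose top surface is at z = 405 mm; four square legs, each 38×38 mm in cross-section, run from the floor (z = 0) to the underside of the seat, each flush with a corner of the seat. Four stretchers, 38 mm wide and 20 mm tall, connect adjacent legs with their undersides at z = 218 mm, each running between the inner faces of the legs it joins and aligned with the legs' outer faces on the other axis.

B is an I-beam lying along x, 3233 mm long. Overall section height 382 mm. Two flanges 212 mm wide (y) and 22 mm thick, one on the floor and one at the top; a web 18 mm thick runs between them, centred on the flange width.

C is a rectangular picture frame lying in the x–z plane (depth along y). The opening is 192 mm wide (x) by 849 mm tall (z), surrounded by a border 31 mm wide on all four sides. The frame is 29 mm deep and is made of two full-height vertical stiles with two horizontal rails fitted between them.

The I-beam is on the floor beside the stool on its +x side. The picture frame is on top of the stool, centred.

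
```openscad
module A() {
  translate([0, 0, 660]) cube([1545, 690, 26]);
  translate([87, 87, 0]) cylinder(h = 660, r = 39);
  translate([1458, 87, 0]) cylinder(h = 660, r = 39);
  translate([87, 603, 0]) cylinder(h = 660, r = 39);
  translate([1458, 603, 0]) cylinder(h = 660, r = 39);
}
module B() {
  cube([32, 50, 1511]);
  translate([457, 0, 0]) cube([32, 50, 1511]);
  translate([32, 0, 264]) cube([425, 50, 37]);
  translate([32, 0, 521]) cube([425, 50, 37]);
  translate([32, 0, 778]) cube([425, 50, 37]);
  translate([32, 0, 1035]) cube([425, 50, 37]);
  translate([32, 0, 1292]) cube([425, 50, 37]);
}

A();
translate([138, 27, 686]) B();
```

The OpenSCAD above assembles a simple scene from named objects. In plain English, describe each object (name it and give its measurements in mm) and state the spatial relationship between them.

A is a rectangular dining table. The top is 1545×690×26 mm with its upper surface at z = 686 mm. It stands on four round legs of 78 mm diameter, each leg's bounding box inset 48 mm from the nearest pair of top edges, running from the floor to the underside of the top.

B is a straight ladder. Two 32×50 mm vertical rails, 1511 mm tall, stand 489 mm apart (outside-to-outside) with their front faces coplanar on the −y side. 5 rungs, each 50 mm deep and 37 mm tall, span between the inner faces of the rails, front faces flush with the rails. The lowest rung's underside is at z = 264 mm and rungs are spaced 257 mm apart (underside to underside).

The ladder is on top of the table.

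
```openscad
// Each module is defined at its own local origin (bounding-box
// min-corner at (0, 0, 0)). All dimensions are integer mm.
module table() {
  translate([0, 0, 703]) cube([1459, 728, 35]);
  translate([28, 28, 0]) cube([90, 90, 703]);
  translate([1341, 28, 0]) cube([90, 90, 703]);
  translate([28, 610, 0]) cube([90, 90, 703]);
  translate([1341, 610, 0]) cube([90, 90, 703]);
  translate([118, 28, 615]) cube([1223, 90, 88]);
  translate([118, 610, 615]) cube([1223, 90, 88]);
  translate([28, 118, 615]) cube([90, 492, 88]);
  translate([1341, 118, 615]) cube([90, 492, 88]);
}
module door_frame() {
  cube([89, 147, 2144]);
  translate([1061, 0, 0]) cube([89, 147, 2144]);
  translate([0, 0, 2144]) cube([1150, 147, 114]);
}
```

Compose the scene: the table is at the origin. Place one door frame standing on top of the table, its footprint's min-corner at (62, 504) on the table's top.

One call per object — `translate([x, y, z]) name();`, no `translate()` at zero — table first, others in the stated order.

table();
translate([62, 504, 738]) door_frame();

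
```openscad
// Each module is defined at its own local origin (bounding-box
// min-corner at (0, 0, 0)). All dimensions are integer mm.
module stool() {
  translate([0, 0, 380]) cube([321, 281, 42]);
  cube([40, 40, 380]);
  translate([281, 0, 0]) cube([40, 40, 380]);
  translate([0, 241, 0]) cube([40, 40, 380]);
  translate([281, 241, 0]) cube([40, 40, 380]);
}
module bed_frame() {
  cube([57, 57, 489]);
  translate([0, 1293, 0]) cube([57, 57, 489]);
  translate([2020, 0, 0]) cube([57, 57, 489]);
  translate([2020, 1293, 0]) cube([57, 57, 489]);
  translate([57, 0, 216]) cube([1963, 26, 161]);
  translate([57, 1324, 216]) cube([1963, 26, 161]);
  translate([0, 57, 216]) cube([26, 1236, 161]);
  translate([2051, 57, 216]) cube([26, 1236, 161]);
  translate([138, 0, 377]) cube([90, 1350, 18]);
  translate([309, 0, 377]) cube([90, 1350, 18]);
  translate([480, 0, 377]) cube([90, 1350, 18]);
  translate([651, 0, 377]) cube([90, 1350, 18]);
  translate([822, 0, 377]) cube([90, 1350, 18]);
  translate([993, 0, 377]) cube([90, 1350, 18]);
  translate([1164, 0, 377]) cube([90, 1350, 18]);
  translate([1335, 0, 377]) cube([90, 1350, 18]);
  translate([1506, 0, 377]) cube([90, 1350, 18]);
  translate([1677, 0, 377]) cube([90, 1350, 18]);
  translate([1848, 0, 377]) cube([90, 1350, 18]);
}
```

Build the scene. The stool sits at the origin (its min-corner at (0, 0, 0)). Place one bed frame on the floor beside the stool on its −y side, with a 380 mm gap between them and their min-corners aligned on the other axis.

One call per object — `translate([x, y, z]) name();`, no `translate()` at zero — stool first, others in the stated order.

stool();
translate([0, -1730, 0]) bed_frame();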